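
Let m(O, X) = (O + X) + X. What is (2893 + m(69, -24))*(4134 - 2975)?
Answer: 3377326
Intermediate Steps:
m(O, X) = O + 2*X
(2893 + m(69, -24))*(4134 - 2975) = (2893 + (69 + 2*(-24)))*(4134 - 2975) = (2893 + (69 - 48))*1159 = (2893 + 21)*1159 = 2914*1159 = 3377326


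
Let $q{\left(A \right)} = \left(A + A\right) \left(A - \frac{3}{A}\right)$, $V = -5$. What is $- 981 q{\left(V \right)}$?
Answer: $-43164$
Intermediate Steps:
$q{\left(A \right)} = 2 A \left(A - \frac{3}{A}\right)$
$- 981 q{\left(V \right)} = - 981 \left(-6 + 2 \left(-5\right)^{2}\right) = - 981 \left(-6 + 2 \cdot 25\right) = - 981 \left(-6 + 50\right) = \left(-981\right) 44 = -43164$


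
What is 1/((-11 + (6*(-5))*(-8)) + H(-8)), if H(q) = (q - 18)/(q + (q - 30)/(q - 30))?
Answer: 7/1629 ≈ 0.0042971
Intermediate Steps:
H(q) = (-18 + q)/(1 + q) (H(q) = (-18 + q)/(q + (-30 + q)/(-30 + q)) = (-18 + q)/(q + 1) = (-18 + q)/(1 + q))
1/((-11 + (6*(-5))*(-8)) + H(-8)) = 1/((-11 + (6*(-5))*(-8)) + (-18 - 8)/(1 - 8)) = 1/((-11 - 30*(-8)) - 26/(-7)) = 1/((-11 + 240) - ⅐*(-26)) = 1/(229 + 26/7) = 1/(1629/7) = 7/1629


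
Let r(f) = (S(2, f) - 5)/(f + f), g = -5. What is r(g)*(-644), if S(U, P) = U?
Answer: -966/5 ≈ -193.20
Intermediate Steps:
r(f) = -3/(2*f) (r(f) = (2 - 5)/(f + f) = -3*1/(2*f) = -3/(2*f))
r(g)*(-644) = -3/2/(-5)*(-644) = -3/2*(-1/5)*(-644) = (3/10)*(-644) = -966/5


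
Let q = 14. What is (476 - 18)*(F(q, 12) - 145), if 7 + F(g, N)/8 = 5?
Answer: -73738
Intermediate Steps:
F(g, N) = -16 (F(g, N) = -56 + 8*5 = -56 + 40 = -16)
(476 - 18)*(F(q, 12) - 145) = (476 - 18)*(-16 - 145) = 458*(-161) = -73738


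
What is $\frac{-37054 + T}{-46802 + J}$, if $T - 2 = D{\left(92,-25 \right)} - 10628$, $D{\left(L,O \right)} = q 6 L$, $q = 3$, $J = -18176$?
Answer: $\frac{23012}{32489} \approx 0.7083$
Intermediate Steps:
$D{\left(L,O \right)} = 18 L$ ($D{\left(L,O \right)} = 3 \cdot 6 L = 18 L$)
$T = -8970$ ($T = 2 + \left(18 \cdot 92 - 10628\right) = 2 + \left(1656 - 10628\right) = 2 - 8972 = -8970$)
$\frac{-37054 + T}{-46802 + J} = \frac{-37054 - 8970}{-46802 - 18176} = - \frac{46024}{-64978} = \left(-46024\right) \left(- \frac{1}{64978}\right) = \frac{23012}{32489}$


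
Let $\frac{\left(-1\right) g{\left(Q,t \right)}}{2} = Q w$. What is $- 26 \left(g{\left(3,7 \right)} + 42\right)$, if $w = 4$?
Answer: $-468$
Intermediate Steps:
$g{\left(Q,t \right)} = - 8 Q$ ($g{\left(Q,t \right)} = - 2 Q 4 = - 2 \cdot 4 Q = - 8 Q$)
$- 26 \left(g{\left(3,7 \right)} + 42\right) = - 26 \left(\left(-8\right) 3 + 42\right) = - 26 \left(-24 + 42\right) = \left(-26\right) 18 = -468$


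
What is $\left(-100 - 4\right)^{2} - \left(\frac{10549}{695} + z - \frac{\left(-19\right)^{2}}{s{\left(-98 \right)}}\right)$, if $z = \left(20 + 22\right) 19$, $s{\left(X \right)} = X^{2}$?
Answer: $\frac{66766884339}{6674780} \approx 10003.0$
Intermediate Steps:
$z = 798$ ($z = 42 \cdot 19 = 798$)
$\left(-100 - 4\right)^{2} - \left(\frac{10549}{695} + z - \frac{\left(-19\right)^{2}}{s{\left(-98 \right)}}\right) = \left(-100 - 4\right)^{2} - \left(\frac{565159}{695} - \frac{\left(-19\right)^{2}}{\left(-98\right)^{2}}\right) = \left(-104\right)^{2} - \left(\frac{565159}{695} - \frac{361}{9604}\right) = 10816 + \left(\left(- \frac{10549}{695} + 361 \cdot \frac{1}{9604}\right) - 798\right) = 10816 + \left(\left(- \frac{10549}{695} + \frac{361}{9604}\right) - 798\right) = 10816 - \frac{5427536141}{6674780} = \frac{66766884339}{6674780}$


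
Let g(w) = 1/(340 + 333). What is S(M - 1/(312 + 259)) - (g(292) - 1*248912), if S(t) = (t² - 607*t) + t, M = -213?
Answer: 92896195881575/219425593 ≈ 4.2336e+5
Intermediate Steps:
g(w) = 1/673
S(t) = t² - 606*t
S(M - 1/(312 + 259)) - (g(292) - 1*248912) = (-213 - 1/(312 + 259))*(-606 + (-213 - 1/(312 + 259))) - (1/673 - 1*248912) = (-213 - 1/571)*(-606 + (-213 - 1/571)) - (1/673 - 248912) = (-213 - 1*1/571)*(-606 + (-213 - 1*1/571)) - 1*(-167517775/673) = (-213 - 1/571)*(-606 + (-213 - 1/571)) + 167517775/673 = -121624*(-606 - 121624/571)/571 + 167517775/673 = -121624/571*(-467650/571) + 167517775/673 = 56877463600/326041 + 167517775/673 = 92896195881575/219425593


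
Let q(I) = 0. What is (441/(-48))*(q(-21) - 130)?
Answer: 9555/8 ≈ 1194.4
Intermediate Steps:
(441/(-48))*(q(-21) - 130) = (441/(-48))*(0 - 130) = (441*(-1/48))*(-130) = -147/16*(-130) = 9555/8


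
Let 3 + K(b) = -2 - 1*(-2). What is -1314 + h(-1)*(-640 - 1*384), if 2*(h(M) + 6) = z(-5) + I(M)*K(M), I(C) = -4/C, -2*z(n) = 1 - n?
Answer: 12510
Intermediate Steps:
K(b) = -3 (K(b) = -3 + (-2 - 1*(-2)) = -3 + (-2 + 2) = -3 + 0 = -3)
z(n) = -½ + n/2 (z(n) = -(1 - n)/2 = -½ + n/2)
h(M) = -15/2 + 6/M (h(M) = -6 + ((-½ + (½)*(-5)) - 4/M*(-3))/2 = -6 + ((-½ - 5/2) + 12/M)/2 = -6 + (-3 + 12/M)/2 = -6 + (-3/2 + 6/M) = -15/2 + 6/M)
-1314 + h(-1)*(-640 - 1*384) = -1314 + (-15/2 + 6/(-1))*(-640 - 1*384) = -1314 + (-15/2 + 6*(-1))*(-640 - 384) = -1314 + (-15/2 - 6)*(-1024) = -1314 - 27/2*(-1024) = -1314 + 13824 = 12510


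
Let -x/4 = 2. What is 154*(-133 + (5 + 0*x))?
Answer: -19712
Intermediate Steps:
x = -8 (x = -4*2 = -8)
154*(-133 + (5 + 0*x)) = 154*(-133 + (5 + 0*(-8))) = 154*(-133 + (5 + 0)) = 154*(-133 + 5) = 154*(-128) = -19712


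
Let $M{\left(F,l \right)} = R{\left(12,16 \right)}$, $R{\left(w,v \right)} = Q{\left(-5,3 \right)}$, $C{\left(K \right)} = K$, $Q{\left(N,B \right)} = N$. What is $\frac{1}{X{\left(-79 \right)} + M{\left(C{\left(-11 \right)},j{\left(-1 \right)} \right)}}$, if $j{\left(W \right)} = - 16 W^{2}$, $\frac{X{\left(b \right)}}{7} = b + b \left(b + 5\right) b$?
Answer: $- \frac{1}{3233396} \approx -3.0927 \cdot 10^{-7}$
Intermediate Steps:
$R{\left(w,v \right)} = -5$
$X{\left(b \right)} = 7 b + 7 b^{2} \left(5 + b\right)$ ($X{\left(b \right)} = 7 \left(b + b \left(b + 5\right) b\right) = 7 \left(b + b \left(5 + b\right) b\right) = 7 \left(b + b^{2} \left(5 + b\right)\right) = 7 b + 7 b^{2} \left(5 + b\right)$)
$M{\left(F,l \right)} = -5$
$\frac{1}{X{\left(-79 \right)} + M{\left(C{\left(-11 \right)},j{\left(-1 \right)} \right)}} = \frac{1}{7 \left(-79\right) \left(1 + \left(-79\right)^{2} + 5 \left(-79\right)\right) - 5} = \frac{1}{7 \left(-79\right) \left(1 + 6241 - 395\right) - 5} = \frac{1}{7 \left(-79\right) 5847 - 5} = \frac{1}{-3233391 - 5} = \frac{1}{-3233396} = - \frac{1}{3233396}$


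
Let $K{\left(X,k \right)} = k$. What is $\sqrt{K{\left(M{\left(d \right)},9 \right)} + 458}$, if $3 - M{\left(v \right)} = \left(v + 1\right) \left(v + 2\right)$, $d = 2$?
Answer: $\sqrt{467} \approx 21.61$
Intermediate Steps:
$M{\left(v \right)} = 3 - \left(1 + v\right) \left(2 + v\right)$ ($M{\left(v \right)} = 3 - \left(v + 1\right) \left(v + 2\right) = 3 - \left(1 + v\right) \left(2 + v\right)$)
$\sqrt{K{\left(M{\left(d \right)},9 \right)} + 458} = \sqrt{9 + 458} = \sqrt{467}$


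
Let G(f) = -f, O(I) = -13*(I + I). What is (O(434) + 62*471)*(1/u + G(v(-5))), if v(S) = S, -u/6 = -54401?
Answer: 14621365729/163203 ≈ 89590.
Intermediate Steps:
u = 326406 (u = -6*(-54401) = 326406)
O(I) = -26*I
(O(434) + 62*471)*(1/u + G(v(-5))) = (-26*434 + 62*471)*(1/326406 - 1*(-5)) = (-11284 + 29202)*(1/326406 + 5) = 17918*(1632031/326406) = 14621365729/163203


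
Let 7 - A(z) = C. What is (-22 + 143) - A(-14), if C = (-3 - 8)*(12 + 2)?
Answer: -40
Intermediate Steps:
C = -154 (C = -11*14 = -154)
A(z) = 161 (A(z) = 7 - 1*(-154) = 7 + 154 = 161)
(-22 + 143) - A(-14) = (-22 + 143) - 1*161 = 121 - 161 = -40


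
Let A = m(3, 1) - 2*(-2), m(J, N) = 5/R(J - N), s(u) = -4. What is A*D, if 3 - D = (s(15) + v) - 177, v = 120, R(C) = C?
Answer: 416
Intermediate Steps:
m(J, N) = 5/(J - N)
D = 64 (D = 3 - ((-4 + 120) - 177) = 3 - (116 - 177) = 3 - 1*(-61) = 3 + 61 = 64)
A = 13/2 (A = 5/(3 - 1*1) - 2*(-2) = 5/(3 - 1) + 4 = 5/2 + 4 = 13/2 ≈ 6.5000)
A*D = (13/2)*64 = 416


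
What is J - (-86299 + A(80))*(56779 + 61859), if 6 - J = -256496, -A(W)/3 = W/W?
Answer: 10238953178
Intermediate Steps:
A(W) = -3 (A(W) = -3*W/W = -3*1 = -3)
J = 256502 (J = 6 - 1*(-256496) = 6 + 256496 = 256502)
J - (-86299 + A(80))*(56779 + 61859) = 256502 - (-86299 - 3)*(56779 + 61859) = 256502 - (-86302)*118638 = 256502 - 1*(-10238696676) = 256502 + 10238696676 = 10238953178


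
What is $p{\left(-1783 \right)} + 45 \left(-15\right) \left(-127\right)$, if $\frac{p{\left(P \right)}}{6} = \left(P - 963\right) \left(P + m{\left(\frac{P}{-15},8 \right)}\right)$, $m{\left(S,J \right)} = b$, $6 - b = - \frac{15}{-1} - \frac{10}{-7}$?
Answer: $\frac{207439779}{7} \approx 2.9634 \cdot 10^{7}$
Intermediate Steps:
$b = - \frac{73}{7}$ ($b = 6 - \left(- \frac{15}{-1} - \frac{10}{-7}\right) = 6 - \left(\left(-15\right) \left(-1\right) - - \frac{10}{7}\right) = 6 - \left(15 + \frac{10}{7}\right) = 6 - \frac{115}{7} = - \frac{73}{7} \approx -10.429$)
$m{\left(S,J \right)} = - \frac{73}{7}$
$p{\left(P \right)} = 6 \left(-963 + P\right) \left(- \frac{73}{7} + P\right)$ ($p{\left(P \right)} = 6 \left(P - 963\right) \left(P - \frac{73}{7}\right) = 6 \left(-963 + P\right) \left(- \frac{73}{7} + P\right)$)
$p{\left(-1783 \right)} + 45 \left(-15\right) \left(-127\right) = \left(\frac{421794}{7} + 6 \left(-1783\right)^{2} - - \frac{72896172}{7}\right) + 45 \left(-15\right) \left(-127\right) = \left(\frac{421794}{7} + 6 \cdot 3179089 + \frac{72896172}{7}\right) - -85725 = \left(\frac{421794}{7} + 19074534 + \frac{72896172}{7}\right) + 85725 = \frac{206839704}{7} + 85725 = \frac{207439779}{7}$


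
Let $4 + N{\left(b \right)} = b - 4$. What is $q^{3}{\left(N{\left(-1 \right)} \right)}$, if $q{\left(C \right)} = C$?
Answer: $-729$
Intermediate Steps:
$N{\left(b \right)} = -8 + b$ ($N{\left(b \right)} = -4 + \left(b - 4\right) = -4 + \left(-4 + b\right) = -8 + b$)
$q^{3}{\left(N{\left(-1 \right)} \right)} = \left(-8 - 1\right)^{3} = \left(-9\right)^{3} = -729$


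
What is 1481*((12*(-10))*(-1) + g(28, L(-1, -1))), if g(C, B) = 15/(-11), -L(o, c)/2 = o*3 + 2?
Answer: 1932705/11 ≈ 1.7570e+5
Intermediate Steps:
L(o, c) = -4 - 6*o (L(o, c) = -2*(o*3 + 2) = -2*(3*o + 2) = -2*(2 + 3*o) = -4 - 6*o)
g(C, B) = -15/11 (g(C, B) = 15*(-1/11) = -15/11)
1481*((12*(-10))*(-1) + g(28, L(-1, -1))) = 1481*((12*(-10))*(-1) - 15/11) = 1481*(-120*(-1) - 15/11) = 1481*(120 - 15/11) = 1481*(1305/11) = 1932705/11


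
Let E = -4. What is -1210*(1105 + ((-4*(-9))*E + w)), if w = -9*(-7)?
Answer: -1239040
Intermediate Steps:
w = 63
-1210*(1105 + ((-4*(-9))*E + w)) = -1210*(1105 + (-4*(-9)*(-4) + 63)) = -1210*(1105 + (36*(-4) + 63)) = -1210*(1105 + (-144 + 63)) = -1210*(1105 - 81) = -1210*1024 = -1239040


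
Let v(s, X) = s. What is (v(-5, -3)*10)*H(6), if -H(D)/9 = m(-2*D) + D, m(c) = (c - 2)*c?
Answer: 78300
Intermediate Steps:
m(c) = c*(-2 + c) (m(c) = (-2 + c)*c = c*(-2 + c))
H(D) = -9*D + 18*D*(-2 - 2*D) (H(D) = -9*((-2*D)*(-2 - 2*D) + D) = -9*(-2*D*(-2 - 2*D) + D) = -9*(D - 2*D*(-2 - 2*D)) = -9*D + 18*D*(-2 - 2*D))
(v(-5, -3)*10)*H(6) = (-5*10)*(9*6*(-5 - 4*6)) = -450*6*(-5 - 24) = -450*6*(-29) = -50*(-1566) = 78300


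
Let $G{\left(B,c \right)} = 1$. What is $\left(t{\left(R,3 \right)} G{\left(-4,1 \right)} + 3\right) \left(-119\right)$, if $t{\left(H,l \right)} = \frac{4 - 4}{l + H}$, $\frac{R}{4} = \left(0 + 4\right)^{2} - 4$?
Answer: $-357$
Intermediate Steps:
$R = 48$ ($R = 4 \left(\left(0 + 4\right)^{2} - 4\right) = 4 \left(4^{2} - 4\right) = 4 \left(16 - 4\right) = 4 \cdot 12 = 48$)
$t{\left(H,l \right)} = 0$ ($t{\left(H,l \right)} = \frac{0}{H + l} = 0$)
$\left(t{\left(R,3 \right)} G{\left(-4,1 \right)} + 3\right) \left(-119\right) = \left(0 \cdot 1 + 3\right) \left(-119\right) = \left(0 + 3\right) \left(-119\right) = 3 \left(-119\right) = -357$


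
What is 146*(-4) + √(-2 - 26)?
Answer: -584 + 2*I*√7 ≈ -584.0 + 5.2915*I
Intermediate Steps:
146*(-4) + √(-2 - 26) = -584 + √(-28) = -584 + 2*I*√7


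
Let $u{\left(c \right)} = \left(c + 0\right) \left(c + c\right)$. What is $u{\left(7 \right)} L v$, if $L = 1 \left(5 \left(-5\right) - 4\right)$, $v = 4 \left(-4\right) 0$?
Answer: $0$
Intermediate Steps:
$u{\left(c \right)} = 2 c^{2}$ ($u{\left(c \right)} = c 2 c = 2 c^{2}$)
$v = 0$ ($v = \left(-16\right) 0 = 0$)
$L = -29$ ($L = 1 \left(-25 - 4\right) = 1 \left(-29\right) = -29$)
$u{\left(7 \right)} L v = 2 \cdot 7^{2} \left(-29\right) 0 = 2 \cdot 49 \left(-29\right) 0 = 98 \left(-29\right) 0 = \left(-2842\right) 0 = 0$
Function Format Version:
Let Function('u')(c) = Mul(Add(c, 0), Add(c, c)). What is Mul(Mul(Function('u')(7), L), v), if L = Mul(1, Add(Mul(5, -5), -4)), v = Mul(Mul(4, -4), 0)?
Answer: 0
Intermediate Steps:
Function('u')(c) = Mul(2, Pow(c, 2)) (Function('u')(c) = Mul(c, Mul(2, c)) = Mul(2, Pow(c, 2)))
v = 0 (v = Mul(-16, 0) = 0)
L = -29 (L = Mul(1, Add(-25, -4)) = Mul(1, -29) = -29)
Mul(Mul(Function('u')(7), L), v) = Mul(Mul(Mul(2, Pow(7, 2)), -29), 0) = Mul(Mul(Mul(2, 49), -29), 0) = Mul(Mul(98, -29), 0) = Mul(-2842, 0) = 0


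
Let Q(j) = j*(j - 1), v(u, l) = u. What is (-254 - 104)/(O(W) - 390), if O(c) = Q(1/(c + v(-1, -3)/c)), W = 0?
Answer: 179/195 ≈ 0.91795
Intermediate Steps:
Q(j) = j*(-1 + j)
O(c) = (-1 + 1/(c - 1/c))/(c - 1/c)
(-254 - 104)/(O(W) - 390) = (-254 - 104)/(0*(1 + 0 - 1*0²)/(-1 + 0²)² - 390) = -358/(0*(1 + 0 - 1*0)/(-1 + 0)² - 390) = -358/(0*(1 + 0 + 0)/(-1)² - 390) = -358/(0*1*1 - 390) = -358/(0 - 390) = -358/(-390) = -358*(-1/390) = 179/195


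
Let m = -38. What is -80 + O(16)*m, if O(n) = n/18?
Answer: -1024/9 ≈ -113.78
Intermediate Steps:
O(n) = n/18 (O(n) = n*(1/18) = n/18)
-80 + O(16)*m = -80 + ((1/18)*16)*(-38) = -80 + (8/9)*(-38) = -80 - 304/9 = -1024/9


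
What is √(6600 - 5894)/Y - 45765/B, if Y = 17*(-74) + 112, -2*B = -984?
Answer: -15255/164 - √706/1146 ≈ -93.042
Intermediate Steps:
B = 492 (B = -½*(-984) = 492)
Y = -1146 (Y = -1258 + 112 = -1146)
√(6600 - 5894)/Y - 45765/B = √(6600 - 5894)/(-1146) - 45765/492 = √706*(-1/1146) - 45765*1/492 = -√706/1146 - 15255/164 = -15255/164 - √706/1146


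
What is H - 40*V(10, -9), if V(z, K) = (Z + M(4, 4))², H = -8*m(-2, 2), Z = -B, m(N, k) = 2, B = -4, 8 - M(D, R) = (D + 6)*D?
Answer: -31376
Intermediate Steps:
M(D, R) = 8 - D*(6 + D) (M(D, R) = 8 - (D + 6)*D = 8 - (6 + D)*D = 8 - D*(6 + D))
Z = 4 (Z = -1*(-4) = 4)
H = -16 (H = -8*2 = -16)
V(z, K) = 784 (V(z, K) = (4 + (8 - 1*4² - 6*4))² = (4 + (8 - 1*16 - 24))² = (4 + (8 - 16 - 24))² = (4 - 32)² = (-28)² = 784)
H - 40*V(10, -9) = -16 - 40*784 = -16 - 31360 = -31376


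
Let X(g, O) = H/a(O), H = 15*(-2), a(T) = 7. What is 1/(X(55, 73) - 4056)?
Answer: -7/28422 ≈ -0.00024629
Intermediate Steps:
H = -30
X(g, O) = -30/7
1/(X(55, 73) - 4056) = 1/(-30/7 - 4056) = 1/(-28422/7) = -7/28422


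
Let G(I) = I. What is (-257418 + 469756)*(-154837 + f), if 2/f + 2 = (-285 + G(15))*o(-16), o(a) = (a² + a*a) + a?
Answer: -75914791501276/2309 ≈ -3.2878e+10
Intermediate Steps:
o(a) = a + 2*a² (o(a) = (a² + a²) + a = 2*a² + a = a + 2*a²)
f = -1/66961 (f = 2/(-2 + (-285 + 15)*(-16*(1 + 2*(-16)))) = 2/(-2 - (-4320)*(1 - 32)) = 2/(-2 - (-4320)*(-31)) = 2/(-2 - 270*496) = 2/(-2 - 133920) = 2/(-133922) = 2*(-1/133922) = -1/66961 ≈ -1.4934e-5)
(-257418 + 469756)*(-154837 + f) = (-257418 + 469756)*(-154837 - 1/66961) = 212338*(-10368040358/66961) = -75914791501276/2309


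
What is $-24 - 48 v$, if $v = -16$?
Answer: $744$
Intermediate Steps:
$-24 - 48 v = -24 - -768 = -24 + 768 = 744$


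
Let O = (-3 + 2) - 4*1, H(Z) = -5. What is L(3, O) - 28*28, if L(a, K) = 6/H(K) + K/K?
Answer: -3921/5 ≈ -784.20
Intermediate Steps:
O = -5 (O = -1 - 4 = -5)
L(a, K) = -⅕ (L(a, K) = 6/(-5) + K/K = 6*(-⅕) + 1 = -6/5 + 1 = -⅕)
L(3, O) - 28*28 = -⅕ - 28*28 = -⅕ - 784 = -3921/5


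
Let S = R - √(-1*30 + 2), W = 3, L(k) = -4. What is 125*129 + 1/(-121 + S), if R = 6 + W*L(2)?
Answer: 260531498/16157 + 2*I*√7/16157 ≈ 16125.0 + 0.00032751*I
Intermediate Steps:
R = -6 (R = 6 + 3*(-4) = 6 - 12 = -6)
S = -6 - 2*I*√7 (S = -6 - √(-1*30 + 2) = -6 - √(-30 + 2) = -6 - √(-28) = -6 - 2*I*√7 ≈ -6.0 - 5.2915*I)
125*129 + 1/(-121 + S) = 125*129 + 1/(-121 + (-6 - 2*I*√7)) = 16125 + 1/(-127 - 2*I*√7)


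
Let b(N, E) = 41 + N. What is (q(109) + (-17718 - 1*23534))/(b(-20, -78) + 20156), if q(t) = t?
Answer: -41143/20177 ≈ -2.0391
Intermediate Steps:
(q(109) + (-17718 - 1*23534))/(b(-20, -78) + 20156) = (109 + (-17718 - 1*23534))/((41 - 20) + 20156) = (109 + (-17718 - 23534))/(21 + 20156) = (109 - 41252)/20177 = -41143*1/20177 = -41143/20177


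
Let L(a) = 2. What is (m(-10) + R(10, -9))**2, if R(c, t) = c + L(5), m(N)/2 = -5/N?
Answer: 169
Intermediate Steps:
m(N) = -10/N (m(N) = 2*(-5/N) = -10/N)
R(c, t) = 2 + c (R(c, t) = c + 2 = 2 + c)
(m(-10) + R(10, -9))**2 = (-10/(-10) + (2 + 10))**2 = (-10*(-1/10) + 12)**2 = (1 + 12)**2 = 13**2 = 169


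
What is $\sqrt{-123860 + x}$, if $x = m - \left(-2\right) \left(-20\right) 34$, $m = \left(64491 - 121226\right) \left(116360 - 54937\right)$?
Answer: $5 i \sqrt{139398365} \approx 59034.0 i$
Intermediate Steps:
$m = -3484833905$ ($m = \left(-56735\right) 61423 = -3484833905$)
$x = -3484835265$ ($x = -3484833905 - \left(-2\right) \left(-20\right) 34 = -3484833905 - 40 \cdot 34 = -3484833905 - 1360 = -3484835265$)
$\sqrt{-123860 + x} = \sqrt{-123860 - 3484835265} = \sqrt{-3484959125} = 5 i \sqrt{139398365}$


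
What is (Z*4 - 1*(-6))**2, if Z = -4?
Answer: 100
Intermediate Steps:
(Z*4 - 1*(-6))**2 = (-4*4 - 1*(-6))**2 = (-16 + 6)**2 = (-10)**2 = 100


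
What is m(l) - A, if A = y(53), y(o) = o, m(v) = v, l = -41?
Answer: -94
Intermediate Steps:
A = 53
m(l) - A = -41 - 1*53 = -41 - 53 = -94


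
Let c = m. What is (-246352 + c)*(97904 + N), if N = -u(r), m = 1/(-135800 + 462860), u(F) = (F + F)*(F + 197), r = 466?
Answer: 10474586781125357/81765 ≈ 1.2811e+11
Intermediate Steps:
u(F) = 2*F*(197 + F) (u(F) = (2*F)*(197 + F) = 2*F*(197 + F))
m = 1/327060 ≈ 3.0575e-6
N = -617916 (N = -2*466*(197 + 466) = -2*466*663 = -1*617916 = -617916)
c = 1/327060 ≈ 3.0575e-6
(-246352 + c)*(97904 + N) = (-246352 + 1/327060)*(97904 - 617916) = -80571885119/327060*(-520012) = 10474586781125357/81765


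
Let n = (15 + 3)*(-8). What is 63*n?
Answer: -9072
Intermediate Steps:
n = -144 (n = 18*(-8) = -144)
63*n = 63*(-144) = -9072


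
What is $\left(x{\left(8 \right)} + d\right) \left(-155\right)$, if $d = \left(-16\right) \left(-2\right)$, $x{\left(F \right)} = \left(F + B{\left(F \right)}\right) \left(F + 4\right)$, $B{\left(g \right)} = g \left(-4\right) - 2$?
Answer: $43400$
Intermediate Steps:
$B{\left(g \right)} = -2 - 4 g$ ($B{\left(g \right)} = - 4 g - 2 = -2 - 4 g$)
$x{\left(F \right)} = \left(-2 - 3 F\right) \left(4 + F\right)$ ($x{\left(F \right)} = \left(F - \left(2 + 4 F\right)\right) \left(F + 4\right) = \left(-2 - 3 F\right) \left(4 + F\right)$)
$d = 32$
$\left(x{\left(8 \right)} + d\right) \left(-155\right) = \left(\left(-8 - 112 - 3 \cdot 8^{2}\right) + 32\right) \left(-155\right) = \left(\left(-8 - 112 - 192\right) + 32\right) \left(-155\right) = \left(-312 + 32\right) \left(-155\right) = \left(-280\right) \left(-155\right) = 43400$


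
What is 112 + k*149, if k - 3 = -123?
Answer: -17768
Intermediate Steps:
k = -120 (k = 3 - 123 = -120)
112 + k*149 = 112 - 120*149 = 112 - 17880 = -17768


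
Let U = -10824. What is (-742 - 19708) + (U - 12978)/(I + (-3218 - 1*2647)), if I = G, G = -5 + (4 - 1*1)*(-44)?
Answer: -61358549/3001 ≈ -20446.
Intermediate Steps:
G = -137 (G = -5 + (4 - 1)*(-44) = -5 + 3*(-44) = -5 - 132 = -137)
I = -137
(-742 - 19708) + (U - 12978)/(I + (-3218 - 1*2647)) = (-742 - 19708) + (-10824 - 12978)/(-137 + (-3218 - 1*2647)) = -20450 - 23802/(-137 + (-3218 - 2647)) = -20450 - 23802/(-137 - 5865) = -20450 - 23802/(-6002) = -20450 - 23802*(-1/6002) = -20450 + 11901/3001 = -61358549/3001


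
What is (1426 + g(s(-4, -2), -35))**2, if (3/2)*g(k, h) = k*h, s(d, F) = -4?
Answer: 20775364/9 ≈ 2.3084e+6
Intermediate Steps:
g(k, h) = 2*h*k/3 (g(k, h) = 2*(k*h)/3 = 2*(h*k)/3 = 2*h*k/3)
(1426 + g(s(-4, -2), -35))**2 = (1426 + (2/3)*(-35)*(-4))**2 = (1426 + 280/3)**2 = (4558/3)**2 = 20775364/9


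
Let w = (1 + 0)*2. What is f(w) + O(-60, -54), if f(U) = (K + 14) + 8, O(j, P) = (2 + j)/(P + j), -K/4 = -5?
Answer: 2423/57 ≈ 42.509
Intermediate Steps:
K = 20 (K = -4*(-5) = 20)
O(j, P) = (2 + j)/(P + j)
w = 2 (w = 1*2 = 2)
f(U) = 42 (f(U) = (20 + 14) + 8 = 34 + 8 = 42)
f(w) + O(-60, -54) = 42 + (2 - 60)/(-54 - 60) = 42 - 58/(-114) = 42 - 1/114*(-58) = 42 + 29/57 = 2423/57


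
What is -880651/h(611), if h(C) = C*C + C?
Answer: -51803/21996 ≈ -2.3551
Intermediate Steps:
h(C) = C + C² (h(C) = C² + C = C + C²)
-880651/h(611) = -880651*1/(611*(1 + 611)) = -880651/(611*612) = -880651/373932 = -880651*1/373932 = -51803/21996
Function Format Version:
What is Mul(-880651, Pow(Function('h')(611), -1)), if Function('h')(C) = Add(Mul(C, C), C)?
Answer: Rational(-51803, 21996) ≈ -2.3551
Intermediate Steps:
Function('h')(C) = Add(C, Pow(C, 2)) (Function('h')(C) = Add(Pow(C, 2), C) = Add(C, Pow(C, 2)))
Mul(-880651, Pow(Function('h')(611), -1)) = Mul(-880651, Pow(Mul(611, Add(1, 611)), -1)) = Mul(-880651, Pow(Mul(611, 612), -1)) = Mul(-880651, Pow(373932, -1)) = Mul(-880651, Rational(1, 373932)) = Rational(-51803, 21996)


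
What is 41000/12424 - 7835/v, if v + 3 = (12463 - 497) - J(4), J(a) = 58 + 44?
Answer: 48619870/18420133 ≈ 2.6395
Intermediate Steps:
J(a) = 102
v = 11861 (v = -3 + ((12463 - 497) - 1*102) = -3 + (11966 - 102) = -3 + 11864 = 11861)
41000/12424 - 7835/v = 41000/12424 - 7835/11861 = 41000*(1/12424) - 7835*1/11861 = 5125/1553 - 7835/11861 = 48619870/18420133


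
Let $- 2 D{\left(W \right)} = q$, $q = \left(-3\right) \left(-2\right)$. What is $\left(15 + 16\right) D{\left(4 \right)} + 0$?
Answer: $-93$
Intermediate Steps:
$q = 6$
$D{\left(W \right)} = -3$ ($D{\left(W \right)} = \left(- \frac{1}{2}\right) 6 = -3$)
$\left(15 + 16\right) D{\left(4 \right)} + 0 = \left(15 + 16\right) \left(-3\right) + 0 = 31 \left(-3\right) + 0 = -93 + 0 = -93$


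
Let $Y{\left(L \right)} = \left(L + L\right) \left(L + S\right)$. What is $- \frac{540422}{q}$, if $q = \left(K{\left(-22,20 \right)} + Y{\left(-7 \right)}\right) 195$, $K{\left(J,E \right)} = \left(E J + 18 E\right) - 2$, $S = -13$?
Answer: $- \frac{270211}{19305} \approx -13.997$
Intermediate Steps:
$K{\left(J,E \right)} = -2 + 18 E + E J$ ($K{\left(J,E \right)} = \left(18 E + E J\right) - 2 = -2 + 18 E + E J$)
$Y{\left(L \right)} = 2 L \left(-13 + L\right)$ ($Y{\left(L \right)} = \left(L + L\right) \left(L - 13\right) = 2 L \left(-13 + L\right)$)
$q = 38610$ ($q = \left(\left(-2 + 18 \cdot 20 + 20 \left(-22\right)\right) + 2 \left(-7\right) \left(-13 - 7\right)\right) 195 = \left(\left(-2 + 360 - 440\right) + 2 \left(-7\right) \left(-20\right)\right) 195 = \left(-82 + 280\right) 195 = 198 \cdot 195 = 38610$)
$- \frac{540422}{q} = - \frac{540422}{38610} = \left(-540422\right) \frac{1}{38610} = - \frac{270211}{19305}$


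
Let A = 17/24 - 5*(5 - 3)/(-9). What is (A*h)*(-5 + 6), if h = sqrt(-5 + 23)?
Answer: 131*sqrt(2)/24 ≈ 7.7192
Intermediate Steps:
A = 131/72 (A = 17*(1/24) - 5*2*(-1/9) = 17/24 - 10*(-1/9) = 17/24 + 10/9 = 131/72 ≈ 1.8194)
h = 3*sqrt(2) (h = sqrt(18) = 3*sqrt(2) ≈ 4.2426)
(A*h)*(-5 + 6) = (131*(3*sqrt(2))/72)*(-5 + 6) = (131*sqrt(2)/24)*1 = 131*sqrt(2)/24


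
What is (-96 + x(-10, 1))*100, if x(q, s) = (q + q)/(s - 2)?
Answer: -7600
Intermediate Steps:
x(q, s) = 2*q/(-2 + s) (x(q, s) = (2*q)/(-2 + s) = 2*q/(-2 + s))
(-96 + x(-10, 1))*100 = (-96 + 2*(-10)/(-2 + 1))*100 = (-96 + 2*(-10)/(-1))*100 = (-96 + 2*(-10)*(-1))*100 = (-96 + 20)*100 = -76*100 = -7600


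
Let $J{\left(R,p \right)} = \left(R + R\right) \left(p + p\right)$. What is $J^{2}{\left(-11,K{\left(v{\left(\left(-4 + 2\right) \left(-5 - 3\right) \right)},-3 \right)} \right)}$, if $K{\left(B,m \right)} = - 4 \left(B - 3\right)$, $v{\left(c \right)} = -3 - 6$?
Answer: $4460544$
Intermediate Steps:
$v{\left(c \right)} = -9$ ($v{\left(c \right)} = -3 - 6 = -9$)
$K{\left(B,m \right)} = 12 - 4 B$ ($K{\left(B,m \right)} = - 4 \left(-3 + B\right) = 12 - 4 B$)
$J{\left(R,p \right)} = 4 R p$ ($J{\left(R,p \right)} = 2 R 2 p = 4 R p$)
$J^{2}{\left(-11,K{\left(v{\left(\left(-4 + 2\right) \left(-5 - 3\right) \right)},-3 \right)} \right)} = \left(4 \left(-11\right) \left(12 - -36\right)\right)^{2} = \left(4 \left(-11\right) \left(12 + 36\right)\right)^{2} = \left(4 \left(-11\right) 48\right)^{2} = \left(-2112\right)^{2} = 4460544$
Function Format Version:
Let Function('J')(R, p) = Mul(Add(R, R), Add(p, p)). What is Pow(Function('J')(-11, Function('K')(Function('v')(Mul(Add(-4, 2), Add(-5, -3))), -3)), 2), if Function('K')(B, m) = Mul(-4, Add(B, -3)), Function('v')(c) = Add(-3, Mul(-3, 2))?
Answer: 4460544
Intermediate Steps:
Function('v')(c) = -9 (Function('v')(c) = Add(-3, -6) = -9)
Function('K')(B, m) = Add(12, Mul(-4, B)) (Function('K')(B, m) = Mul(-4, Add(-3, B)) = Add(12, Mul(-4, B)))
Function('J')(R, p) = Mul(4, R, p) (Function('J')(R, p) = Mul(Mul(2, R), Mul(2, p)) = Mul(4, R, p))
Pow(Function('J')(-11, Function('K')(Function('v')(Mul(Add(-4, 2), Add(-5, -3))), -3)), 2) = Pow(Mul(4, -11, Add(12, Mul(-4, -9))), 2) = Pow(Mul(4, -11, Add(12, 36)), 2) = Pow(Mul(4, -11, 48), 2) = Pow(-2112, 2) = 4460544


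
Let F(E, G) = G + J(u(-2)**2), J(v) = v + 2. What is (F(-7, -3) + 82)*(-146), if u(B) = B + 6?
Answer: -14162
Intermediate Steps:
u(B) = 6 + B
J(v) = 2 + v
F(E, G) = 18 + G (F(E, G) = G + (2 + (6 - 2)**2) = G + (2 + 4**2) = G + (2 + 16) = G + 18 = 18 + G)
(F(-7, -3) + 82)*(-146) = ((18 - 3) + 82)*(-146) = (15 + 82)*(-146) = 97*(-146) = -14162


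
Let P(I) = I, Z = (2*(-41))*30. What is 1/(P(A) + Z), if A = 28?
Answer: -1/2432 ≈ -0.00041118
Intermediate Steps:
Z = -2460 (Z = -82*30 = -2460)
1/(P(A) + Z) = 1/(28 - 2460) = 1/(-2432) = -1/2432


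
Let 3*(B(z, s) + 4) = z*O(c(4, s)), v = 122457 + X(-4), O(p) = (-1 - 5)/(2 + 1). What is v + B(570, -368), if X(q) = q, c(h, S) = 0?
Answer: 122069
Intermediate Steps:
O(p) = -2 (O(p) = -6/3 = -6*⅓ = -2)
v = 122453 (v = 122457 - 4 = 122453)
B(z, s) = -4 - 2*z/3 (B(z, s) = -4 + (z*(-2))/3 = -4 + (-2*z)/3 = -4 - 2*z/3)
v + B(570, -368) = 122453 + (-4 - ⅔*570) = 122453 + (-4 - 380) = 122453 - 384 = 122069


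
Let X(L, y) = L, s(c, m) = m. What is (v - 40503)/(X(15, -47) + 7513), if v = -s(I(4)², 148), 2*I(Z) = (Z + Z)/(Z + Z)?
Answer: -40651/7528 ≈ -5.4000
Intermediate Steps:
I(Z) = ½ (I(Z) = ((Z + Z)/(Z + Z))/2 = ((2*Z)/((2*Z)))/2 = ((2*Z)*(1/(2*Z)))/2 = (½)*1 = ½)
v = -148 (v = -1*148 = -148)
(v - 40503)/(X(15, -47) + 7513) = (-148 - 40503)/(15 + 7513) = -40651/7528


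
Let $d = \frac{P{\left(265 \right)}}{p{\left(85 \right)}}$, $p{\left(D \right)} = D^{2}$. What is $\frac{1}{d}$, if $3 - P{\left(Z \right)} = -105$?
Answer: $\frac{7225}{108} \approx 66.898$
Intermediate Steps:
$P{\left(Z \right)} = 108$ ($P{\left(Z \right)} = 3 - -105 = 3 + 105 = 108$)
$d = \frac{108}{7225}$ ($d = \frac{108}{85^{2}} = \frac{108}{7225} \approx 0.014948$)
$\frac{1}{d} = \frac{1}{\frac{108}{7225}} = \frac{7225}{108}$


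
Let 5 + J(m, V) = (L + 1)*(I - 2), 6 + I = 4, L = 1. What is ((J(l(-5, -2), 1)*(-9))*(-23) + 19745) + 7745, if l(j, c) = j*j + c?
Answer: 24799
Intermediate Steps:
I = -2 (I = -6 + 4 = -2)
l(j, c) = c + j² (l(j, c) = j² + c = c + j²)
J(m, V) = -13 (J(m, V) = -5 + (1 + 1)*(-2 - 2) = -5 + 2*(-4) = -5 - 8 = -13)
((J(l(-5, -2), 1)*(-9))*(-23) + 19745) + 7745 = (-13*(-9)*(-23) + 19745) + 7745 = (117*(-23) + 19745) + 7745 = (-2691 + 19745) + 7745 = 17054 + 7745 = 24799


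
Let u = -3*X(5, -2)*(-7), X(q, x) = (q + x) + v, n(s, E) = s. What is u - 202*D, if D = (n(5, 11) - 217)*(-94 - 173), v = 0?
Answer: -11433945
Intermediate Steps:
X(q, x) = q + x (X(q, x) = (q + x) + 0 = q + x)
u = 63 (u = -3*(5 - 2)*(-7) = -3*3*(-7) = -9*(-7) = 63)
D = 56604 (D = (5 - 217)*(-94 - 173) = -212*(-267) = 56604)
u - 202*D = 63 - 202*56604 = 63 - 11434008 = -11433945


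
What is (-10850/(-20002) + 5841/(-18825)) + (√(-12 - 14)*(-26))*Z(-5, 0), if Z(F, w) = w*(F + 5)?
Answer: 14569928/62756275 ≈ 0.23217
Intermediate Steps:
Z(F, w) = w*(5 + F)
(-10850/(-20002) + 5841/(-18825)) + (√(-12 - 14)*(-26))*Z(-5, 0) = (-10850/(-20002) + 5841/(-18825)) + (√(-12 - 14)*(-26))*(0*(5 - 5)) = (-10850*(-1/20002) + 5841*(-1/18825)) + (√(-26)*(-26))*(0*0) = (5425/10001 - 1947/6275) + ((I*√26)*(-26))*0 = 14569928/62756275 - 26*I*√26*0 = 14569928/62756275 + 0 = 14569928/62756275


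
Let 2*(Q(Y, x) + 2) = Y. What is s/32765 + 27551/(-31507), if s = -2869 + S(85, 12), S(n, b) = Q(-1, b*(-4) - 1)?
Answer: -1986361731/2064653710 ≈ -0.96208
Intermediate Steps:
Q(Y, x) = -2 + Y/2
S(n, b) = -5/2 (S(n, b) = -2 + (1/2)*(-1) = -2 - 1/2 = -5/2)
s = -5743/2 (s = -2869 - 5/2 = -5743/2 ≈ -2871.5)
s/32765 + 27551/(-31507) = -5743/2/32765 + 27551/(-31507) = -5743/2*1/32765 + 27551*(-1/31507) = -5743/65530 - 27551/31507 = -1986361731/2064653710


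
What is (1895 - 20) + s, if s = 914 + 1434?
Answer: 4223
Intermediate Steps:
s = 2348
(1895 - 20) + s = (1895 - 20) + 2348 = 1875 + 2348 = 4223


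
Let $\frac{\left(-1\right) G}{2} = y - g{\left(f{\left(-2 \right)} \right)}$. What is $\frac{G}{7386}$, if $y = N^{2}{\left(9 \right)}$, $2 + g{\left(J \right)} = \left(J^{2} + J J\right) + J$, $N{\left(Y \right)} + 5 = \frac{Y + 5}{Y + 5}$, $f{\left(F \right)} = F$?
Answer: $- \frac{4}{1231} \approx -0.0032494$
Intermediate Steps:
$N{\left(Y \right)} = -4$ ($N{\left(Y \right)} = -5 + \frac{Y + 5}{Y + 5} = -5 + \frac{5 + Y}{5 + Y} = -5 + 1 = -4$)
$g{\left(J \right)} = -2 + J + 2 J^{2}$ ($g{\left(J \right)} = -2 + \left(\left(J^{2} + J J\right) + J\right) = -2 + \left(\left(J^{2} + J^{2}\right) + J\right) = -2 + \left(2 J^{2} + J\right) = -2 + \left(J + 2 J^{2}\right) = -2 + J + 2 J^{2}$)
$y = 16$ ($y = \left(-4\right)^{2} = 16$)
$G = -24$ ($G = - 2 \left(16 - \left(-2 - 2 + 2 \left(-2\right)^{2}\right)\right) = - 2 \left(16 - \left(-2 - 2 + 2 \cdot 4\right)\right) = - 2 \left(16 - \left(-2 - 2 + 8\right)\right) = - 2 \left(16 - 4\right) = \left(-2\right) 12 = -24$)
$\frac{G}{7386} = - \frac{24}{7386} = \left(-24\right) \frac{1}{7386} = - \frac{4}{1231}$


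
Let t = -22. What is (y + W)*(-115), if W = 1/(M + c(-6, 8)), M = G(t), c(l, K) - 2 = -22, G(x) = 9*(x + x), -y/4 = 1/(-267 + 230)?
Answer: -187105/15392 ≈ -12.156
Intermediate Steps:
y = 4/37 (y = -4/(-267 + 230) = -4/(-37) = -4*(-1/37) = 4/37 ≈ 0.10811)
G(x) = 18*x (G(x) = 9*(2*x) = 18*x)
c(l, K) = -20 (c(l, K) = 2 - 22 = -20)
M = -396 (M = 18*(-22) = -396)
W = -1/416 (W = 1/(-396 - 20) = 1/(-416) = -1/416 ≈ -0.0024038)
(y + W)*(-115) = (4/37 - 1/416)*(-115) = (1627/15392)*(-115) = -187105/15392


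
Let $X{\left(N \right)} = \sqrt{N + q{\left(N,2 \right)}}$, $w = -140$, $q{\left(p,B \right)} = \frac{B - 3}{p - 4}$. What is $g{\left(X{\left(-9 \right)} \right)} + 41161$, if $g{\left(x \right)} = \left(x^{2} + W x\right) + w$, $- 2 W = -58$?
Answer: $\frac{533157}{13} + \frac{58 i \sqrt{377}}{13} \approx 41012.0 + 86.627 i$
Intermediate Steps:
$W = 29$ ($W = \left(- \frac{1}{2}\right) \left(-58\right) = 29$)
$q{\left(p,B \right)} = \frac{-3 + B}{-4 + p}$
$X{\left(N \right)} = \sqrt{N - \frac{1}{-4 + N}}$ ($X{\left(N \right)} = \sqrt{N + \frac{-3 + 2}{-4 + N}} = \sqrt{N + \frac{1}{-4 + N} \left(-1\right)} = \sqrt{N - \frac{1}{-4 + N}}$)
$g{\left(x \right)} = -140 + x^{2} + 29 x$ ($g{\left(x \right)} = \left(x^{2} + 29 x\right) - 140 = -140 + x^{2} + 29 x$)
$g{\left(X{\left(-9 \right)} \right)} + 41161 = \left(-140 + \left(\sqrt{\frac{-1 - 9 \left(-4 - 9\right)}{-4 - 9}}\right)^{2} + 29 \sqrt{\frac{-1 - 9 \left(-4 - 9\right)}{-4 - 9}}\right) + 41161 = \left(-140 + \left(\sqrt{\frac{-1 - -117}{-13}}\right)^{2} + 29 \sqrt{\frac{-1 - -117}{-13}}\right) + 41161 = \left(-140 + \left(\sqrt{- \frac{-1 + 117}{13}}\right)^{2} + 29 \sqrt{- \frac{-1 + 117}{13}}\right) + 41161 = \left(-140 + \left(\sqrt{\left(- \frac{1}{13}\right) 116}\right)^{2} + 29 \sqrt{\left(- \frac{1}{13}\right) 116}\right) + 41161 = \left(-140 + \left(\sqrt{- \frac{116}{13}}\right)^{2} + 29 \sqrt{- \frac{116}{13}}\right) + 41161 = \left(-140 + \left(\frac{2 i \sqrt{377}}{13}\right)^{2} + 29 \frac{2 i \sqrt{377}}{13}\right) + 41161 = \left(-140 - \frac{116}{13} + \frac{58 i \sqrt{377}}{13}\right) + 41161 = \left(- \frac{1936}{13} + \frac{58 i \sqrt{377}}{13}\right) + 41161 = \frac{533157}{13} + \frac{58 i \sqrt{377}}{13}$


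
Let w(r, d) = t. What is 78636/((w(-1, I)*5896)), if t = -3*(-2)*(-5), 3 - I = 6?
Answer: -6553/14740 ≈ -0.44457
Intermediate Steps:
I = -3 (I = 3 - 1*6 = 3 - 6 = -3)
t = -30 (t = 6*(-5) = -30)
w(r, d) = -30
78636/((w(-1, I)*5896)) = 78636/((-30*5896)) = 78636/(-176880) = 78636*(-1/176880) = -6553/14740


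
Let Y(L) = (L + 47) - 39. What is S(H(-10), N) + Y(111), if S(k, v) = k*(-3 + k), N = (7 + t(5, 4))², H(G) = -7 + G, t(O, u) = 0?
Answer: 459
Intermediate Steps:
Y(L) = 8 + L (Y(L) = (47 + L) - 39 = 8 + L)
N = 49 (N = (7 + 0)² = 7² = 49)
S(H(-10), N) + Y(111) = (-7 - 10)*(-3 + (-7 - 10)) + (8 + 111) = -17*(-3 - 17) + 119 = -17*(-20) + 119 = 340 + 119 = 459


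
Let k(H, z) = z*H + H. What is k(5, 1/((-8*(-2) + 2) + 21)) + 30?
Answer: 1370/39 ≈ 35.128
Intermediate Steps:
k(H, z) = H + H*z (k(H, z) = H*z + H = H + H*z)
k(5, 1/((-8*(-2) + 2) + 21)) + 30 = 5*(1 + 1/((-8*(-2) + 2) + 21)) + 30 = 5*(1 + 1/((-4*(-4) + 2) + 21)) + 30 = 5*(1 + 1/((16 + 2) + 21)) + 30 = 5*(1 + 1/(18 + 21)) + 30 = 5*(1 + 1/39) + 30 = 5*(40/39) + 30 = 200/39 + 30 = 1370/39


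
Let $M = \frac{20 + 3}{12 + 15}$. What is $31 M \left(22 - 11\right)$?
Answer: $\frac{7843}{27} \approx 290.48$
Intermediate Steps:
$M = \frac{23}{27} \approx 0.85185$
$31 M \left(22 - 11\right) = 31 \cdot \frac{23}{27} \left(22 - 11\right) = \frac{713 \left(22 - 11\right)}{27} = \frac{713}{27} \cdot 11 = \frac{7843}{27}$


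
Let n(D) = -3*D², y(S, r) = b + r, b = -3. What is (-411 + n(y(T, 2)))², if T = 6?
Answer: 171396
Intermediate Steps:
y(S, r) = -3 + r
(-411 + n(y(T, 2)))² = (-411 - 3*(-3 + 2)²)² = (-411 - 3*(-1)²)² = (-411 - 3*1)² = (-411 - 3)² = (-414)² = 171396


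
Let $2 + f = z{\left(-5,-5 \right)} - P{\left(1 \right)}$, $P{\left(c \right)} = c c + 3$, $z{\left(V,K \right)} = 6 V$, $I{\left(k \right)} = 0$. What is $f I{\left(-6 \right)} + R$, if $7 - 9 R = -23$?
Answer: $\frac{10}{3} \approx 3.3333$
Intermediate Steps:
$R = \frac{10}{3}$ ($R = \frac{7}{9} - - \frac{23}{9} = \frac{7}{9} + \frac{23}{9} = \frac{10}{3} \approx 3.3333$)
$P{\left(c \right)} = 3 + c^{2}$ ($P{\left(c \right)} = c^{2} + 3 = 3 + c^{2}$)
$f = -36$ ($f = -2 + \left(6 \left(-5\right) - \left(3 + 1^{2}\right)\right) = -2 - 34 = -36$)
$f I{\left(-6 \right)} + R = \left(-36\right) 0 + \frac{10}{3} = 0 + \frac{10}{3} = \frac{10}{3}$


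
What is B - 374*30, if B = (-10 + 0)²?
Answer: -11120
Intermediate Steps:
B = 100 (B = (-10)² = 100)
B - 374*30 = 100 - 374*30 = 100 - 11220 = -11120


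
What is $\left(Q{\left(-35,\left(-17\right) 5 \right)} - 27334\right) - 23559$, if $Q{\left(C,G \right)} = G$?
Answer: $-50978$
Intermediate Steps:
$\left(Q{\left(-35,\left(-17\right) 5 \right)} - 27334\right) - 23559 = \left(\left(-17\right) 5 - 27334\right) - 23559 = \left(-85 - 27334\right) - 23559 = -27419 - 23559 = -50978$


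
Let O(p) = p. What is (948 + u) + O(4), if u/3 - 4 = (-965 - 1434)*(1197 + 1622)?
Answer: -20287379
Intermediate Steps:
u = -20288331 (u = 12 + 3*((-965 - 1434)*(1197 + 1622)) = 12 + 3*(-2399*2819) = 12 + 3*(-6762781) = 12 - 20288343 = -20288331)
(948 + u) + O(4) = (948 - 20288331) + 4 = -20287383 + 4 = -20287379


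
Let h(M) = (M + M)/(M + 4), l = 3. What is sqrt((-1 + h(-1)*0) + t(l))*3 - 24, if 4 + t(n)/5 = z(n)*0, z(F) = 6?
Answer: -24 + 3*I*sqrt(21) ≈ -24.0 + 13.748*I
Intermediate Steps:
t(n) = -20 (t(n) = -20 + 5*(6*0) = -20 + 5*0 = -20 + 0 = -20)
h(M) = 2*M/(4 + M) (h(M) = (2*M)/(4 + M) = 2*M/(4 + M))
sqrt((-1 + h(-1)*0) + t(l))*3 - 24 = sqrt((-1 + (2*(-1)/(4 - 1))*0) - 20)*3 - 24 = sqrt((-1 + (2*(-1)/3)*0) - 20)*3 - 24 = sqrt((-1 + (2*(-1)*(1/3))*0) - 20)*3 - 24 = sqrt((-1 - 2/3*0) - 20)*3 - 24 = sqrt((-1 + 0) - 20)*3 - 24 = sqrt(-1 - 20)*3 - 24 = sqrt(-21)*3 - 24 = (I*sqrt(21))*3 - 24 = 3*I*sqrt(21) - 24 = -24 + 3*I*sqrt(21)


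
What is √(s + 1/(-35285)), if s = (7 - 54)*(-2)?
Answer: √117032899865/35285 ≈ 9.6954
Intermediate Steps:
s = 94 (s = -47*(-2) = 94)
√(s + 1/(-35285)) = √(94 + 1/(-35285)) = √(94 - 1/35285) = √(3316789/35285) = √117032899865/35285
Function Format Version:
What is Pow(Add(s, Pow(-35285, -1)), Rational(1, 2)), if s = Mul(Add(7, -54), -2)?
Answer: Mul(Rational(1, 35285), Pow(117032899865, Rational(1, 2))) ≈ 9.6954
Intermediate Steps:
s = 94 (s = Mul(-47, -2) = 94)
Pow(Add(s, Pow(-35285, -1)), Rational(1, 2)) = Pow(Add(94, Pow(-35285, -1)), Rational(1, 2)) = Pow(Add(94, Rational(-1, 35285)), Rational(1, 2)) = Pow(Rational(3316789, 35285), Rational(1, 2)) = Mul(Rational(1, 35285), Pow(117032899865, Rational(1, 2)))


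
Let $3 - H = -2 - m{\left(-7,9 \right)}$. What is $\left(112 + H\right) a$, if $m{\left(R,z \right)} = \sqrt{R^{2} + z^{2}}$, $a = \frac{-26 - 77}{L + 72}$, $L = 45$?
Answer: $-103 - \frac{103 \sqrt{130}}{117} \approx -113.04$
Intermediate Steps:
$a = - \frac{103}{117}$ ($a = \frac{-26 - 77}{45 + 72} = - \frac{103}{117} \approx -0.88034$)
$H = 5 + \sqrt{130}$ ($H = 3 - \left(-2 - \sqrt{\left(-7\right)^{2} + 9^{2}}\right) = 3 - \left(-2 - \sqrt{49 + 81}\right) = 3 - \left(-2 - \sqrt{130}\right) = 3 + \left(2 + \sqrt{130}\right) = 5 + \sqrt{130} \approx 16.402$)
$\left(112 + H\right) a = \left(112 + \left(5 + \sqrt{130}\right)\right) \left(- \frac{103}{117}\right) = \left(117 + \sqrt{130}\right) \left(- \frac{103}{117}\right) = -103 - \frac{103 \sqrt{130}}{117}$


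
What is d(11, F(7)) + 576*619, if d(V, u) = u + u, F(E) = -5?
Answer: 356534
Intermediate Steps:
d(V, u) = 2*u
d(11, F(7)) + 576*619 = 2*(-5) + 576*619 = -10 + 356544 = 356534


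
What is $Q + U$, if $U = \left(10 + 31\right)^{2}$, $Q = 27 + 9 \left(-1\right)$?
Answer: $1699$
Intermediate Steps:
$Q = 18$ ($Q = 27 - 9 = 18$)
$U = 1681$ ($U = 41^{2} = 1681$)
$Q + U = 18 + 1681 = 1699$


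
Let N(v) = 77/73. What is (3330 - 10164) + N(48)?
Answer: -498805/73 ≈ -6832.9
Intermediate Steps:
N(v) = 77/73 (N(v) = 77*(1/73) = 77/73)
(3330 - 10164) + N(48) = (3330 - 10164) + 77/73 = -6834 + 77/73 = -498805/73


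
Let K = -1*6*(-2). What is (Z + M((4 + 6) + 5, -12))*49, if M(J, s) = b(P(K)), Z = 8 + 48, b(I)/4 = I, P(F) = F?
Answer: 5096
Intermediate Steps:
K = 12 (K = -6*(-2) = 12)
b(I) = 4*I
Z = 56
M(J, s) = 48 (M(J, s) = 4*12 = 48)
(Z + M((4 + 6) + 5, -12))*49 = (56 + 48)*49 = 104*49 = 5096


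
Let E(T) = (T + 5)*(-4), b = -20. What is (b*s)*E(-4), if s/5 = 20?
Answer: 8000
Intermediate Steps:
s = 100 (s = 5*20 = 100)
E(T) = -20 - 4*T (E(T) = (5 + T)*(-4) = -20 - 4*T)
(b*s)*E(-4) = (-20*100)*(-20 - 4*(-4)) = -2000*(-20 + 16) = -2000*(-4) = 8000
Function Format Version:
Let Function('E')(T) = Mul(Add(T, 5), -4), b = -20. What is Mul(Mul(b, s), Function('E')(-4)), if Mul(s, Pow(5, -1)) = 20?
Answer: 8000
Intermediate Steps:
s = 100 (s = Mul(5, 20) = 100)
Function('E')(T) = Add(-20, Mul(-4, T)) (Function('E')(T) = Mul(Add(5, T), -4) = Add(-20, Mul(-4, T)))
Mul(Mul(b, s), Function('E')(-4)) = Mul(Mul(-20, 100), Add(-20, Mul(-4, -4))) = Mul(-2000, Add(-20, 16)) = Mul(-2000, -4) = 8000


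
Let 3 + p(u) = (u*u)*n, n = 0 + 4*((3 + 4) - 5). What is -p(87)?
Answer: -60549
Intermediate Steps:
n = 8 (n = 0 + 4*(7 - 5) = 0 + 4*2 = 0 + 8 = 8)
p(u) = -3 + 8*u**2 (p(u) = -3 + (u*u)*8 = -3 + u**2*8 = -3 + 8*u**2)
-p(87) = -(-3 + 8*87**2) = -(-3 + 8*7569) = -(-3 + 60552) = -1*60549 = -60549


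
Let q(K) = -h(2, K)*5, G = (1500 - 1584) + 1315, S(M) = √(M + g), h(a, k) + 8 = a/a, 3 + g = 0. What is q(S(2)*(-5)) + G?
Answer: 1266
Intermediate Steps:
g = -3 (g = -3 + 0 = -3)
h(a, k) = -7 (h(a, k) = -8 + a/a = -8 + 1 = -7)
S(M) = √(-3 + M) (S(M) = √(M - 3) = √(-3 + M))
G = 1231 (G = -84 + 1315 = 1231)
q(K) = 35 (q(K) = -1*(-7)*5 = 7*5 = 35)
q(S(2)*(-5)) + G = 35 + 1231 = 1266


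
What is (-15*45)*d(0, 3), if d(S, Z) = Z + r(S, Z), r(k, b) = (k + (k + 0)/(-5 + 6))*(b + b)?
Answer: -2025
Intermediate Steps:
r(k, b) = 4*b*k (r(k, b) = (k + k/1)*(2*b) = (k + k*1)*(2*b) = (k + k)*(2*b) = (2*k)*(2*b) = 4*b*k)
d(S, Z) = Z + 4*S*Z (d(S, Z) = Z + 4*Z*S = Z + 4*S*Z)
(-15*45)*d(0, 3) = (-15*45)*(3*(1 + 4*0)) = -2025*(1 + 0) = -2025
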